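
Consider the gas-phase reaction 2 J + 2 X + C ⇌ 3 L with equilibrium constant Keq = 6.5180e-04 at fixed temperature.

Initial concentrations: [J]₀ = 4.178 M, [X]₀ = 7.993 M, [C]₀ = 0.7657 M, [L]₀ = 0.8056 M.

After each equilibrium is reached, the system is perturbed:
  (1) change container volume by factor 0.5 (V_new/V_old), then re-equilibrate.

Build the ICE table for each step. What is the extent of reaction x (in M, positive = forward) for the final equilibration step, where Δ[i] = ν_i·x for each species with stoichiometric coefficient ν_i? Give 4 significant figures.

Q₀ = 6.1227e-04 vs Keq = 6.5180e-04 ⇒ Q<K, forward
Step 1:
                    J           X           C           L
  I             4.178       7.993      0.7657      0.8056
  C         -0.009036   -0.009036   -0.004518     0.01355
  E             4.169       7.984      0.7612      0.8192
  solve Keq expr → x = 0.004518; check Q = 6.5180e-04
Then change container volume by factor 0.5 (V_new/V_old).
Step 2:
                    J           X           C           L
  I             8.338       15.97       1.522       1.638
  C           -0.4586     -0.4586     -0.2293      0.6878
  E             7.879       15.51       1.293       2.326
  solve Keq expr → x = 0.2293; check Q = 6.5180e-04

x = 0.2293 M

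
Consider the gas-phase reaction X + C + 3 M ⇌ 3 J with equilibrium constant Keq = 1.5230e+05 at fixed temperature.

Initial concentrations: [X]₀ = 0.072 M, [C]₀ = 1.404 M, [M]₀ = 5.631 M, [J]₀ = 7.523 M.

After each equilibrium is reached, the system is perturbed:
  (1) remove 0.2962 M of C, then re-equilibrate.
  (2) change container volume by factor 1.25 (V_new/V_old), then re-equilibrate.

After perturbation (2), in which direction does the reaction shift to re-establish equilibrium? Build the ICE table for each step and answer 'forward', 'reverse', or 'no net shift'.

Q₀ = 23.59 vs Keq = 1.5230e+05 ⇒ Q<K, forward
Step 1:
                   X          C          M          J
  I            0.072      1.404      5.631      7.523
  C         -0.07199   -0.07199     -0.216      0.216
  E       1.4389e-05      1.332      5.415      7.739
  solve Keq expr → x = 0.07199; check Q = 1.5230e+05
Then remove 0.2962 M of C.
Step 2:
                   X          C          M          J
  I       1.4389e-05      1.036      5.415      7.739
  C       4.1144e-06 4.1144e-06 1.2343e-05 -1.2343e-05
  E       1.8503e-05      1.036      5.415      7.739
  solve Keq expr → x = -4.1144e-06; check Q = 1.5230e+05
Then change container volume by factor 1.25 (V_new/V_old).
Step 3:
                   X          C          M          J
  I       1.4803e-05     0.8287      4.332      6.191
  C       8.3256e-06 8.3256e-06 2.4977e-05 -2.4977e-05
  E       2.3128e-05     0.8287      4.332      6.191
  solve Keq expr → x = -8.3256e-06; check Q = 1.5230e+05

Direction: reverse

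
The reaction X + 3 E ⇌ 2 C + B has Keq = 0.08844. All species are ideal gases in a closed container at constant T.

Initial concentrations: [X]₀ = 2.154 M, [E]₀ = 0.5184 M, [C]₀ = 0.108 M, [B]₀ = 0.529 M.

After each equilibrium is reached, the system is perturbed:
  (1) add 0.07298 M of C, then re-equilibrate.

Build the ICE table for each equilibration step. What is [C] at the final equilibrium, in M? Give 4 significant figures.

[C]_eq = 0.2017 M

Q₀ = 0.02056 vs Keq = 0.08844 ⇒ Q<K, forward
Step 1:
                   X          E          C          B
  Initial      2.154     0.5184      0.108      0.529
  Change     -0.0286    -0.0858     0.0572     0.0286
  Equil        2.125     0.4326     0.1652     0.5576
  solve Keq expr → x = 0.0286; check Q = 0.08844
Then add 0.07298 M of C.
Step 2:
                   X          E          C          B
  Initial      2.125     0.4326     0.2382     0.5576
  Change     0.01824    0.05473   -0.03649   -0.01824
  Equil        2.144     0.4873     0.2017     0.5394
  solve Keq expr → x = -0.01824; check Q = 0.08844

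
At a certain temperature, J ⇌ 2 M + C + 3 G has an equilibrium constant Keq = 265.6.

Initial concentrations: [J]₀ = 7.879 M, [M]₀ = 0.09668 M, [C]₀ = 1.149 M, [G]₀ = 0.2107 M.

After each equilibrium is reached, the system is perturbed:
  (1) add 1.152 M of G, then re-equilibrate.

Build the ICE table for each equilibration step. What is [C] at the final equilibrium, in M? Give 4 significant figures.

[C]_eq = 2.347 M

Q₀ = 1.2750e-05 vs Keq = 265.6 ⇒ Q<K, forward
Step 1:
                  J         M         C         G
  Initial     7.879   0.09668     1.149    0.2107
  Change     -1.384     2.768     1.384     4.152
  Equil       6.495     2.864     2.533     4.362
  solve Keq expr → x = 1.384; check Q = 265.6
Then add 1.152 M of G.
Step 2:
                  J         M         C         G
  Initial     6.495     2.864     2.533     5.514
  Change     0.1861   -0.3721   -0.1861   -0.5582
  Equil       6.681     2.492     2.347     4.956
  solve Keq expr → x = -0.1861; check Q = 265.6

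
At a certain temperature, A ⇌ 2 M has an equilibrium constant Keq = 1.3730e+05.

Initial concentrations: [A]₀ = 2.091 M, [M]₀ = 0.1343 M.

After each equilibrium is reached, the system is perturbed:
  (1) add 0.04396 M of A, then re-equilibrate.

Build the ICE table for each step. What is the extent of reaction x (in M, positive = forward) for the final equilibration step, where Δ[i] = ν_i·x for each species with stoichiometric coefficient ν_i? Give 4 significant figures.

x = 0.04395 M

Q₀ = 0.008626 vs Keq = 1.3730e+05 ⇒ Q<K, forward
Step 1:
                    A           M
  init          2.091      0.1343
  Δ            -2.091       4.182
  eq       1.3567e-04       4.316
  solve Keq expr → x = 2.091; check Q = 1.3730e+05
Then add 0.04396 M of A.
Step 2:
                    A           M
  init         0.0441       4.316
  Δ          -0.04395     0.08791
  eq       1.4126e-04       4.404
  solve Keq expr → x = 0.04395; check Q = 1.3730e+05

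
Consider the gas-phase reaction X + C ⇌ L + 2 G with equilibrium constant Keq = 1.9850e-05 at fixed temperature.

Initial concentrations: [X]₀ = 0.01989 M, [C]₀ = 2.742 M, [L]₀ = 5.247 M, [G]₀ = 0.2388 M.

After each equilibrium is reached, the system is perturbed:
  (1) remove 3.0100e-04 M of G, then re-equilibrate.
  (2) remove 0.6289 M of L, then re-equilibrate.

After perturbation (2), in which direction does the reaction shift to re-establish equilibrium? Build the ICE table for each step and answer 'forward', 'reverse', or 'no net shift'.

Direction: forward

Q₀ = 5.486 vs Keq = 1.9850e-05 ⇒ Q>K, reverse
Step 1:
                    X           C           L           G
  Initial     0.01989       2.742       5.247      0.2388
  Change       0.1188      0.1188     -0.1188     -0.2376
  Equil        0.1387       2.861       5.128    0.001239
  solve Keq expr → x = -0.1188; check Q = 1.9850e-05
Then remove 3.0100e-04 M of G.
Step 2:
                    X           C           L           G
  Initial      0.1387       2.861       5.128  9.3817e-04
  Change  -1.5014e-04 -1.5014e-04  1.5014e-04  3.0028e-04
  Equil        0.1385       2.861       5.128    0.001238
  solve Keq expr → x = 1.5014e-04; check Q = 1.9850e-05
Then remove 0.6289 M of L.
Step 3:
                    X           C           L           G
  Initial      0.1385       2.861       4.499    0.001238
  Change  -4.1753e-05 -4.1753e-05  4.1753e-05  8.3505e-05
  Equil        0.1385       2.861         4.5    0.001322
  solve Keq expr → x = 4.1753e-05; check Q = 1.9850e-05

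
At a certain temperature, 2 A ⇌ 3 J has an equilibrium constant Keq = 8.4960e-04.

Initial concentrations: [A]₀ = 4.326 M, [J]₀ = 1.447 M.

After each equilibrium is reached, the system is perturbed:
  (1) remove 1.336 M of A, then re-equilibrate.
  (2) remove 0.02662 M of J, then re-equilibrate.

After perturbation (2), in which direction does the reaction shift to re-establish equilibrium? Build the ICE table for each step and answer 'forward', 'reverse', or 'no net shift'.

Q₀ = 0.1619 vs Keq = 8.4960e-04 ⇒ Q>K, reverse
Step 1:
                    A           J
  Initial       4.326       1.447
  Change       0.7775      -1.166
  Equil         5.104      0.2807
  solve Keq expr → x = -0.3888; check Q = 8.4960e-04
Then remove 1.336 M of A.
Step 2:
                    A           J
  Initial       3.768      0.2807
  Change      0.03338    -0.05008
  Equil         3.801      0.2307
  solve Keq expr → x = -0.01669; check Q = 8.4960e-04
Then remove 0.02662 M of J.
Step 3:
                    A           J
  Initial       3.801      0.2041
  Change     -0.01728     0.02592
  Equil         3.784        0.23
  solve Keq expr → x = 0.00864; check Q = 8.4960e-04

Direction: forward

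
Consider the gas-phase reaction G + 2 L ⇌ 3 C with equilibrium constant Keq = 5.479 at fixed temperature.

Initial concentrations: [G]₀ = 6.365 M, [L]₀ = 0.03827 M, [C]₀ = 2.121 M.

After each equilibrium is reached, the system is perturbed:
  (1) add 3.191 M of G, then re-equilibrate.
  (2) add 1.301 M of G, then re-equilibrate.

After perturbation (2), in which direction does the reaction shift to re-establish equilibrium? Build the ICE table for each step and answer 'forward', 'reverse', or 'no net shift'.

Direction: forward

Q₀ = 1024 vs Keq = 5.479 ⇒ Q>K, reverse
Step 1:
                   G          L          C
  Initial      6.365    0.03827      2.121
  Change      0.1578     0.3155    -0.4733
  Equil        6.523     0.3538      1.648
  solve Keq expr → x = -0.1578; check Q = 5.479
Then add 3.191 M of G.
Step 2:
                   G          L          C
  Initial      9.714     0.3538      1.648
  Change    -0.02269   -0.04537    0.06806
  Equil        9.691     0.3084      1.716
  solve Keq expr → x = 0.02269; check Q = 5.479
Then add 1.301 M of G.
Step 3:
                   G          L          C
  Initial      10.99     0.3084      1.716
  Change   -0.006784   -0.01357    0.02035
  Equil        10.99     0.2949      1.736
  solve Keq expr → x = 0.006784; check Q = 5.479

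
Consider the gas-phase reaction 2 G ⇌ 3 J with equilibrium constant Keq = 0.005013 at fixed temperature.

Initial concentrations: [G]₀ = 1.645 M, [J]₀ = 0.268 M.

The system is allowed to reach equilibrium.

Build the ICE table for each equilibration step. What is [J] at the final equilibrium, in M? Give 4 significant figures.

Q₀ = 0.007113 vs Keq = 0.005013 ⇒ Q>K, reverse
Step 1:
                  G         J
  Initial     1.645     0.268
  Change    0.01848  -0.02772
  Equil       1.663    0.2403
  solve Keq expr → x = -0.009241; check Q = 0.005013

[J]_eq = 0.2403 M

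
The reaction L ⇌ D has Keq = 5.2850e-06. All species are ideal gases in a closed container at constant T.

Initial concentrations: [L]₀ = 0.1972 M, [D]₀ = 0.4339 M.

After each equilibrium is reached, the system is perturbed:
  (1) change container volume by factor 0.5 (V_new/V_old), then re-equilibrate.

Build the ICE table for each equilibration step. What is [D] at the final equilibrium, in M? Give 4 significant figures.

[D]_eq = 6.6707e-06 M

Q₀ = 2.2 vs Keq = 5.2850e-06 ⇒ Q>K, reverse
Step 1:
                   L          D
  I           0.1972     0.4339
  C           0.4339    -0.4339
  E           0.6311 3.3353e-06
  solve Keq expr → x = -0.4339; check Q = 5.2850e-06
Then change container volume by factor 0.5 (V_new/V_old).
Step 2:
                   L          D
  I            1.262 6.6707e-06
  C                0          0
  E            1.262 6.6707e-06
  solve Keq expr → x = 0; check Q = 5.2850e-06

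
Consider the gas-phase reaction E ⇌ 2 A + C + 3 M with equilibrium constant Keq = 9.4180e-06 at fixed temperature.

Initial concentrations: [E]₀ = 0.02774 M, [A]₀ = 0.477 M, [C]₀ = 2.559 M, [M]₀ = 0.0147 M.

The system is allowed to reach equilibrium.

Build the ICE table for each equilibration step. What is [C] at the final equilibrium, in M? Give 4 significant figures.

[C]_eq = 2.557 M

Q₀ = 6.6673e-05 vs Keq = 9.4180e-06 ⇒ Q>K, reverse
Step 1:
                   E          A          C          M
  init       0.02774      0.477      2.559     0.0147
  Δ         0.002263  -0.004526  -0.002263  -0.006789
  eq            0.03     0.4725      2.557   0.007911
  solve Keq expr → x = -0.002263; check Q = 9.4180e-06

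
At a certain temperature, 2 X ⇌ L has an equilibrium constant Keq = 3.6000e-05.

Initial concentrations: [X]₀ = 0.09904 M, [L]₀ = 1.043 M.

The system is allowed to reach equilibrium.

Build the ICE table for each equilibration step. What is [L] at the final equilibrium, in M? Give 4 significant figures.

Q₀ = 106.3 vs Keq = 3.6000e-05 ⇒ Q>K, reverse
Step 1:
                  X         L
  Initial   0.09904     1.043
  Change      2.086    -1.043
  Equil       2.185 1.7182e-04
  solve Keq expr → x = -1.043; check Q = 3.6000e-05

[L]_eq = 1.7182e-04 M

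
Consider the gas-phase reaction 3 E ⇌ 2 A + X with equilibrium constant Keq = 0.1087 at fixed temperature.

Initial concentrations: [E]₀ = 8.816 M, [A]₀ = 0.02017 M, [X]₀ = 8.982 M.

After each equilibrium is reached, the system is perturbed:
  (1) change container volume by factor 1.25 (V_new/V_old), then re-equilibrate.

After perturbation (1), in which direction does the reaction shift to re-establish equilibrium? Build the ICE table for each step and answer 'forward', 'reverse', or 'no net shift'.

Direction: no net shift

Q₀ = 5.3330e-06 vs Keq = 0.1087 ⇒ Q<K, forward
Step 1:
                   E          A          X
  Initial      8.816    0.02017      8.982
  Change      -2.485      1.657     0.8283
  Equil        6.331      1.677       9.81
  solve Keq expr → x = 0.8283; check Q = 0.1087
Then change container volume by factor 1.25 (V_new/V_old).
Step 2:
                   E          A          X
  Initial      5.065      1.341      7.848
  Change           0          0          0
  Equil        5.065      1.341      7.848
  solve Keq expr → x = 0; check Q = 0.1087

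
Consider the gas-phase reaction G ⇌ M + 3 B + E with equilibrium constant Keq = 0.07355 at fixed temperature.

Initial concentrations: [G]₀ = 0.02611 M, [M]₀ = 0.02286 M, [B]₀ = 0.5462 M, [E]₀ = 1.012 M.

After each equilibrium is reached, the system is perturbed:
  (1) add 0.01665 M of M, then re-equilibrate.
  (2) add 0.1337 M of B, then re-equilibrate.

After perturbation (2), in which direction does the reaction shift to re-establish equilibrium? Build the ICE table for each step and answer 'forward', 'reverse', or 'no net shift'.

Direction: reverse

Q₀ = 0.1444 vs Keq = 0.07355 ⇒ Q>K, reverse
Step 1:
                  G         M         B         E
  init      0.02611   0.02286    0.5462     1.012
  Δ        0.006519 -0.006519  -0.01956 -0.006519
  eq        0.03263   0.01634    0.5266     1.005
  solve Keq expr → x = -0.006519; check Q = 0.07355
Then add 0.01665 M of M.
Step 2:
                  G         M         B         E
  init      0.03263   0.03299    0.5266     1.005
  Δ        0.008687 -0.008687  -0.02606 -0.008687
  eq        0.04132    0.0243    0.5006    0.9968
  solve Keq expr → x = -0.008687; check Q = 0.07355
Then add 0.1337 M of B.
Step 3:
                  G         M         B         E
  init      0.04132    0.0243    0.6343    0.9968
  Δ        0.008104 -0.008104  -0.02431 -0.008104
  eq        0.04942    0.0162      0.61    0.9887
  solve Keq expr → x = -0.008104; check Q = 0.07355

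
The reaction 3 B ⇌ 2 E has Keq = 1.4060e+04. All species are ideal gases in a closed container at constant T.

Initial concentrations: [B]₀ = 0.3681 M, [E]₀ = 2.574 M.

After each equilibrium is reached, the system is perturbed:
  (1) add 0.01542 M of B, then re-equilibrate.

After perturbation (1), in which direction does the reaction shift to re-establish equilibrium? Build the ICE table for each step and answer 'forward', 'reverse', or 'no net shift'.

Q₀ = 132.8 vs Keq = 1.4060e+04 ⇒ Q<K, forward
Step 1:
                   B          E
  I           0.3681      2.574
  C          -0.2865      0.191
  E          0.08162      2.765
  solve Keq expr → x = 0.09549; check Q = 1.4060e+04
Then add 0.01542 M of B.
Step 2:
                   B          E
  I          0.09704      2.765
  C         -0.01522    0.01015
  E          0.08182      2.775
  solve Keq expr → x = 0.005073; check Q = 1.4060e+04

Direction: forward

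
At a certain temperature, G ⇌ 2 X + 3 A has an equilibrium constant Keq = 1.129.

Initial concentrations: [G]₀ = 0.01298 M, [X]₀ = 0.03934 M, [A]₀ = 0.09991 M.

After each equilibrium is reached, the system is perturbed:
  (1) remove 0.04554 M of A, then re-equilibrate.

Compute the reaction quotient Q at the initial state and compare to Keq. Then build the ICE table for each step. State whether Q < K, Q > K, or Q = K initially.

Q₀ = 1.1891e-04 vs Keq = 1.129 ⇒ Q<K, forward
Step 1:
                    G           X           A
  init        0.01298     0.03934     0.09991
  Δ          -0.01297     0.02594     0.03891
  eq       1.0098e-05     0.06528      0.1388
  solve Keq expr → x = 0.01297; check Q = 1.129
Then remove 0.04554 M of A.
Step 2:
                    G           X           A
  init     1.0098e-05     0.06528     0.09328
  Δ       -7.0306e-06  1.4061e-05  2.1092e-05
  eq       3.0670e-06     0.06529      0.0933
  solve Keq expr → x = 7.0306e-06; check Q = 1.129

Q₀ = 1.1891e-04; Q < K (proceeds forward)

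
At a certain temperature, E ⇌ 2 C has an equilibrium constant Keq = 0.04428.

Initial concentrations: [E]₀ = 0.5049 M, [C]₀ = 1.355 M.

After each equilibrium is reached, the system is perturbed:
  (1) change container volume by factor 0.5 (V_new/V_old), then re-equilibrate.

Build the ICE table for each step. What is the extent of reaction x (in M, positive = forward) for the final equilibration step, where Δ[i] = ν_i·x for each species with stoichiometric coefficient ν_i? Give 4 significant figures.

Q₀ = 3.636 vs Keq = 0.04428 ⇒ Q>K, reverse
Step 1:
                  E         C
  I          0.5049     1.355
  C          0.5685    -1.137
  E           1.073     0.218
  solve Keq expr → x = -0.5685; check Q = 0.04428
Then change container volume by factor 0.5 (V_new/V_old).
Step 2:
                  E         C
  I           2.147     0.436
  C         0.06166   -0.1233
  E           2.208    0.3127
  solve Keq expr → x = -0.06166; check Q = 0.04428

x = -0.06166 M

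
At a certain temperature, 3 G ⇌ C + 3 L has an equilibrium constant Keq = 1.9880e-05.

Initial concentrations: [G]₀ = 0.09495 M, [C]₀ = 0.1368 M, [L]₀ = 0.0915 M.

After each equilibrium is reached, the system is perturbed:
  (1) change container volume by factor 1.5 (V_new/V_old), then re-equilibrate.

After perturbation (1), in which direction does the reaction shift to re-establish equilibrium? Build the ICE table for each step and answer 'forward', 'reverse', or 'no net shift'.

Q₀ = 0.1224 vs Keq = 1.9880e-05 ⇒ Q>K, reverse
Step 1:
                    G           C           L
  init        0.09495      0.1368      0.0915
  Δ           0.08151    -0.02717    -0.08151
  eq           0.1765      0.1096    0.009988
  solve Keq expr → x = -0.02717; check Q = 1.9880e-05
Then change container volume by factor 1.5 (V_new/V_old).
Step 2:
                    G           C           L
  init         0.1176     0.07309    0.006659
  Δ       -8.9533e-04  2.9844e-04  8.9533e-04
  eq           0.1167     0.07338    0.007554
  solve Keq expr → x = 2.9844e-04; check Q = 1.9880e-05

Direction: forward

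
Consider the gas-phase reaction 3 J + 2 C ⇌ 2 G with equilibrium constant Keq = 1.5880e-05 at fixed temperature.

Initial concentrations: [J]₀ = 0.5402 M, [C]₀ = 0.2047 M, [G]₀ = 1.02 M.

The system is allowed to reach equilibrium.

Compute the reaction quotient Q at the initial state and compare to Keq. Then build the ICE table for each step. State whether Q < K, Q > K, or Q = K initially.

Q₀ = 157.5; Q > K (proceeds reverse)

Q₀ = 157.5 vs Keq = 1.5880e-05 ⇒ Q>K, reverse
Step 1:
                    J           C           G
  I            0.5402      0.2047        1.02
  C             1.509       1.006      -1.006
  E             2.049       1.211     0.01415
  solve Keq expr → x = -0.5029; check Q = 1.5880e-05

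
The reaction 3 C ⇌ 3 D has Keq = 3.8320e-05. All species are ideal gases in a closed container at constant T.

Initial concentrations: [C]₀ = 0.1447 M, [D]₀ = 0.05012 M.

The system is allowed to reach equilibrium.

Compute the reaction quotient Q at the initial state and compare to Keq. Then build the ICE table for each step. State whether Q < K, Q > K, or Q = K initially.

Q₀ = 0.04156; Q > K (proceeds reverse)

Q₀ = 0.04156 vs Keq = 3.8320e-05 ⇒ Q>K, reverse
Step 1:
                  C         D
  Initial    0.1447   0.05012
  Change    0.04377  -0.04377
  Equil      0.1885  0.006354
  solve Keq expr → x = -0.01459; check Q = 3.8320e-05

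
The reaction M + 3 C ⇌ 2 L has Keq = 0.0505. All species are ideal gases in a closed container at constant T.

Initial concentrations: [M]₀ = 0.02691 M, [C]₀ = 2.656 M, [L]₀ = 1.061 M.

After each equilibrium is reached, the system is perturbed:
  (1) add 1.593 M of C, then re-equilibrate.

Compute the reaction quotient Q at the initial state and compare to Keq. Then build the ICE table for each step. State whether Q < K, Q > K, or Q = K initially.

Q₀ = 2.233; Q > K (proceeds reverse)

Q₀ = 2.233 vs Keq = 0.0505 ⇒ Q>K, reverse
Step 1:
                   M          C          L
  I          0.02691      2.656      1.061
  C           0.2075     0.6226    -0.4151
  E           0.2344      3.279     0.6459
  solve Keq expr → x = -0.2075; check Q = 0.0505
Then add 1.593 M of C.
Step 2:
                   M          C          L
  I           0.2344      4.872     0.6459
  C         -0.09298    -0.2789      0.186
  E           0.1415      4.593     0.8319
  solve Keq expr → x = 0.09298; check Q = 0.0505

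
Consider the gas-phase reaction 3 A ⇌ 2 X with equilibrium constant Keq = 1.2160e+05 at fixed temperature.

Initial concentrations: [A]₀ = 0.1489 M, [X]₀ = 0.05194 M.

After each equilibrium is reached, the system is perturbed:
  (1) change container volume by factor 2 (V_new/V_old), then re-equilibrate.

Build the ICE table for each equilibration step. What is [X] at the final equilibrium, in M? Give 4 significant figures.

[X]_eq = 0.07325 M

Q₀ = 0.8172 vs Keq = 1.2160e+05 ⇒ Q<K, forward
Step 1:
                  A         X
  I          0.1489   0.05194
  C         -0.1433   0.09551
  E        0.005634    0.1475
  solve Keq expr → x = 0.04776; check Q = 1.2160e+05
Then change container volume by factor 2 (V_new/V_old).
Step 2:
                  A         X
  I        0.002817   0.07373
  C       7.1680e-04 -4.7786e-04
  E        0.003534   0.07325
  solve Keq expr → x = -2.3893e-04; check Q = 1.2160e+05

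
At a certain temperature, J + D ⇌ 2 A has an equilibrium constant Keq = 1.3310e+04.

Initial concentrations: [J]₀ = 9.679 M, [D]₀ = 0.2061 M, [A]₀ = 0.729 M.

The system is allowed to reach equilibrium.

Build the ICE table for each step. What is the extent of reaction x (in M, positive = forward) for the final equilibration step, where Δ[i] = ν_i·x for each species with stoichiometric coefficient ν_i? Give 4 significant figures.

Q₀ = 0.2664 vs Keq = 1.3310e+04 ⇒ Q<K, forward
Step 1:
                  J         D         A
  I           9.679    0.2061     0.729
  C         -0.2061   -0.2061    0.4122
  E           9.473 1.0329e-05     1.141
  solve Keq expr → x = 0.2061; check Q = 1.3310e+04

x = 0.2061 M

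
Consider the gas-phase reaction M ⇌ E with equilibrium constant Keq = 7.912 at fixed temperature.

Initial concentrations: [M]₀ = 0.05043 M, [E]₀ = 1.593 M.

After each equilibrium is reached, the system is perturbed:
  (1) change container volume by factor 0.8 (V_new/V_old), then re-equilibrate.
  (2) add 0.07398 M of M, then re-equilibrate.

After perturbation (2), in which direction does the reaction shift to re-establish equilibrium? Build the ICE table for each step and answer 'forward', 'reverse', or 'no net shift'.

Q₀ = 31.59 vs Keq = 7.912 ⇒ Q>K, reverse
Step 1:
                    M           E
  I           0.05043       1.593
  C             0.134      -0.134
  E            0.1844       1.459
  solve Keq expr → x = -0.134; check Q = 7.912
Then change container volume by factor 0.8 (V_new/V_old).
Step 2:
                    M           E
  I            0.2305       1.824
  C                 0           0
  E            0.2305       1.824
  solve Keq expr → x = 0; check Q = 7.912
Then add 0.07398 M of M.
Step 3:
                    M           E
  I            0.3045       1.824
  C          -0.06568     0.06568
  E            0.2388       1.889
  solve Keq expr → x = 0.06568; check Q = 7.912

Direction: forward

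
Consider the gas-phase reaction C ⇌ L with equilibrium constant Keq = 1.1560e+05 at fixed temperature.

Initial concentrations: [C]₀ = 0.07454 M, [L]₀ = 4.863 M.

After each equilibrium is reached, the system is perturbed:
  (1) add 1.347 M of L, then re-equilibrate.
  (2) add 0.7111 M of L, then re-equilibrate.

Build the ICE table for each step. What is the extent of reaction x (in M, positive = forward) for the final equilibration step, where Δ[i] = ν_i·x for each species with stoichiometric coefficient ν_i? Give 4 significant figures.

x = -6.1513e-06 M

Q₀ = 65.24 vs Keq = 1.1560e+05 ⇒ Q<K, forward
Step 1:
                   C          L
  I          0.07454      4.863
  C          -0.0745     0.0745
  E       4.2712e-05      4.937
  solve Keq expr → x = 0.0745; check Q = 1.1560e+05
Then add 1.347 M of L.
Step 2:
                   C          L
  I       4.2712e-05      6.284
  C       1.1652e-05 -1.1652e-05
  E       5.4364e-05      6.284
  solve Keq expr → x = -1.1652e-05; check Q = 1.1560e+05
Then add 0.7111 M of L.
Step 3:
                   C          L
  I       5.4364e-05      6.996
  C       6.1513e-06 -6.1513e-06
  E       6.0515e-05      6.996
  solve Keq expr → x = -6.1513e-06; check Q = 1.1560e+05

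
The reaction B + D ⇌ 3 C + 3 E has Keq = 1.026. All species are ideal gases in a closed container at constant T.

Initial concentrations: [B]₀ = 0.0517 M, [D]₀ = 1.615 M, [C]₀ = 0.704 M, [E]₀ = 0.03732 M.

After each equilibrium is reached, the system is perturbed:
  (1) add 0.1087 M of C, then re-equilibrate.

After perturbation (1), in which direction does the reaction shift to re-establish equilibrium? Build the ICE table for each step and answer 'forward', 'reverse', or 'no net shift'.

Direction: reverse

Q₀ = 2.1721e-04 vs Keq = 1.026 ⇒ Q<K, forward
Step 1:
                   B          D          C          E
  Initial     0.0517      1.615      0.704    0.03732
  Change    -0.04926   -0.04926     0.1478     0.1478
  Equil      0.00244      1.566     0.8518     0.1851
  solve Keq expr → x = 0.04926; check Q = 1.026
Then add 0.1087 M of C.
Step 2:
                   B          D          C          E
  Initial    0.00244      1.566     0.9605     0.1851
  Change  8.8112e-04 8.8112e-04  -0.002643  -0.002643
  Equil     0.003321      1.567     0.9578     0.1825
  solve Keq expr → x = -8.8112e-04; check Q = 1.026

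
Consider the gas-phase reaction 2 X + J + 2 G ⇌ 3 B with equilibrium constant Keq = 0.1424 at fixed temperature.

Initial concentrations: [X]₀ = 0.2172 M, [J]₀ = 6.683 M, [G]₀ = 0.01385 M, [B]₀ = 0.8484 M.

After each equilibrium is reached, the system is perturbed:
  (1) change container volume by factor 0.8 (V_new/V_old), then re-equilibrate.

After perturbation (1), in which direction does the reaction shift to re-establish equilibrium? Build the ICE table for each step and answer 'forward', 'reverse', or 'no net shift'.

Q₀ = 1.0097e+04 vs Keq = 0.1424 ⇒ Q>K, reverse
Step 1:
                  X         J         G         B
  Initial    0.2172     6.683   0.01385    0.8484
  Change     0.3409    0.1705    0.3409   -0.5114
  Equil      0.5581     6.853    0.3548     0.337
  solve Keq expr → x = -0.1705; check Q = 0.1424
Then change container volume by factor 0.8 (V_new/V_old).
Step 2:
                  X         J         G         B
  Initial    0.6977     8.567    0.4435    0.4212
  Change     -0.025   -0.0125    -0.025    0.0375
  Equil      0.6727     8.554    0.4185    0.4587
  solve Keq expr → x = 0.0125; check Q = 0.1424

Direction: forward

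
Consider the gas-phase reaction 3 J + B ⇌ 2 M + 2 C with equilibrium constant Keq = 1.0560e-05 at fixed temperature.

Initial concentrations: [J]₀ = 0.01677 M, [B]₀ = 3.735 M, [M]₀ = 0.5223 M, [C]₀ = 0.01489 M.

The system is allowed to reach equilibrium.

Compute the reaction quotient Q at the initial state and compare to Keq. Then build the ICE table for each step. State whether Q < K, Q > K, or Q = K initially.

Q₀ = 3.434; Q > K (proceeds reverse)

Q₀ = 3.434 vs Keq = 1.0560e-05 ⇒ Q>K, reverse
Step 1:
                  J         B         M         C
  init      0.01677     3.735    0.5223   0.01489
  Δ         0.02219  0.007397  -0.01479  -0.01479
  eq        0.03896     3.742    0.5075 9.5264e-05
  solve Keq expr → x = -0.007397; check Q = 1.0560e-05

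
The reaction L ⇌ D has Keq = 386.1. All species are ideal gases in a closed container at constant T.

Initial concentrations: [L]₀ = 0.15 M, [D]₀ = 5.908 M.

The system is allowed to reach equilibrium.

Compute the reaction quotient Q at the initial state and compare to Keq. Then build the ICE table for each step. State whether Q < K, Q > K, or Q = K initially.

Q₀ = 39.39; Q < K (proceeds forward)

Q₀ = 39.39 vs Keq = 386.1 ⇒ Q<K, forward
Step 1:
                  L         D
  I            0.15     5.908
  C         -0.1344    0.1344
  E         0.01565     6.042
  solve Keq expr → x = 0.1344; check Q = 386.1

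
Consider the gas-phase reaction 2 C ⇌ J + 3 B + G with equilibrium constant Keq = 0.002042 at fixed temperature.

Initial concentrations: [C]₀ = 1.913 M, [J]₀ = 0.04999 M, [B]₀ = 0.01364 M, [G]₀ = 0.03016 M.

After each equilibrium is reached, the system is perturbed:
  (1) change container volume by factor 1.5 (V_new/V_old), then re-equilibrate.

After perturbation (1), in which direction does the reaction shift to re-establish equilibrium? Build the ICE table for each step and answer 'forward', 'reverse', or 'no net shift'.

Direction: forward

Q₀ = 1.0455e-09 vs Keq = 0.002042 ⇒ Q<K, forward
Step 1:
                    C           J           B           G
  init          1.913     0.04999     0.01364     0.03016
  Δ            -0.325      0.1625      0.4874      0.1625
  eq            1.588      0.2125      0.5011      0.1926
  solve Keq expr → x = 0.1625; check Q = 0.002042
Then change container volume by factor 1.5 (V_new/V_old).
Step 2:
                    C           J           B           G
  init          1.059      0.1416      0.3341      0.1284
  Δ          -0.05904     0.02952     0.08856     0.02952
  eq           0.9997      0.1712      0.4226      0.1579
  solve Keq expr → x = 0.02952; check Q = 0.002042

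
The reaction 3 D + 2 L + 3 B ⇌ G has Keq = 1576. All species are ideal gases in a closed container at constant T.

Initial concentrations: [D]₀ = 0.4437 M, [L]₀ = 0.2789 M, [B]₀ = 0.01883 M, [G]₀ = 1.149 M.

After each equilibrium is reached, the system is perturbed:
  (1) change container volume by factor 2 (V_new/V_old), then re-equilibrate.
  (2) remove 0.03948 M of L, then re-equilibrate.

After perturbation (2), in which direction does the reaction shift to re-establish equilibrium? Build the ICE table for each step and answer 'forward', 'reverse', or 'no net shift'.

Q₀ = 2.5328e+07 vs Keq = 1576 ⇒ Q>K, reverse
Step 1:
                   D          L          B          G
  init        0.4437     0.2789    0.01883      1.149
  Δ           0.2173     0.1449     0.2173   -0.07244
  eq           0.661     0.4238     0.2361      1.077
  solve Keq expr → x = -0.07244; check Q = 1576
Then change container volume by factor 2 (V_new/V_old).
Step 2:
                   D          L          B          G
  init        0.3305     0.2119     0.1181     0.5383
  Δ           0.1683     0.1122     0.1683   -0.05609
  eq          0.4988     0.3241     0.2863     0.4822
  solve Keq expr → x = -0.05609; check Q = 1576
Then remove 0.03948 M of L.
Step 3:
                   D          L          B          G
  init        0.4988     0.2846     0.2863     0.4822
  Δ          0.01207   0.008049    0.01207  -0.004025
  eq          0.5109     0.2926     0.2984     0.4782
  solve Keq expr → x = -0.004025; check Q = 1576

Direction: reverse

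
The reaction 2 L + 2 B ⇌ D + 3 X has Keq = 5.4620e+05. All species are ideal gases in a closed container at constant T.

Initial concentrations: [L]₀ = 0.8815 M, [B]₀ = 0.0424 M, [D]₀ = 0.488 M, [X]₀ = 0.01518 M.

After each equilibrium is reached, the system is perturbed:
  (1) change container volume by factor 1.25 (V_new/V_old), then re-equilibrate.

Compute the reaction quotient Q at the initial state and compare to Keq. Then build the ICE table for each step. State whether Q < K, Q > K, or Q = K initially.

Q₀ = 0.001222 vs Keq = 5.4620e+05 ⇒ Q<K, forward
Step 1:
                  L         B         D         X
  init       0.8815    0.0424     0.488   0.01518
  Δ        -0.04237  -0.04237   0.02119   0.06356
  eq         0.8391 2.5424e-05    0.5092   0.07874
  solve Keq expr → x = 0.02119; check Q = 5.4620e+05
Then change container volume by factor 1.25 (V_new/V_old).
Step 2:
                  L         B         D         X
  init       0.6713 2.0339e-05    0.4073   0.06299
  Δ               0         0         0         0
  eq         0.6713 2.0339e-05    0.4073   0.06299
  solve Keq expr → x = 0; check Q = 5.4620e+05

Q₀ = 0.001222; Q < K (proceeds forward)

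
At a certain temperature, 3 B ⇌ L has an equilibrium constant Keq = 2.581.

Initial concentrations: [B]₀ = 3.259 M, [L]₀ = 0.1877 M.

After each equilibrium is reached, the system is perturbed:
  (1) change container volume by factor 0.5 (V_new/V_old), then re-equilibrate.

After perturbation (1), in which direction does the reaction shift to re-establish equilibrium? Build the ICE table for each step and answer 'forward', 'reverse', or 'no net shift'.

Q₀ = 0.005423 vs Keq = 2.581 ⇒ Q<K, forward
Step 1:
                    B           L
  Initial       3.259      0.1877
  Change       -2.523       0.841
  Equil        0.7359       1.029
  solve Keq expr → x = 0.841; check Q = 2.581
Then change container volume by factor 0.5 (V_new/V_old).
Step 2:
                    B           L
  Initial       1.472       2.057
  Change      -0.5193      0.1731
  Equil        0.9525       2.231
  solve Keq expr → x = 0.1731; check Q = 2.581

Direction: forward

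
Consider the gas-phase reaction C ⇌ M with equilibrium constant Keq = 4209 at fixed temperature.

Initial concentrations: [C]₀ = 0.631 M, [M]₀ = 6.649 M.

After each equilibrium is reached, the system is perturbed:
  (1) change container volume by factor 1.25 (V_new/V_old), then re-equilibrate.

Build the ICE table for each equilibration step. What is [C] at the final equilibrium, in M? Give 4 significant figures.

[C]_eq = 0.001383 M

Q₀ = 10.54 vs Keq = 4209 ⇒ Q<K, forward
Step 1:
                    C           M
  Initial       0.631       6.649
  Change      -0.6293      0.6293
  Equil      0.001729       7.278
  solve Keq expr → x = 0.6293; check Q = 4209
Then change container volume by factor 1.25 (V_new/V_old).
Step 2:
                    C           M
  Initial    0.001383       5.823
  Change            0           0
  Equil      0.001383       5.823
  solve Keq expr → x = 0; check Q = 4209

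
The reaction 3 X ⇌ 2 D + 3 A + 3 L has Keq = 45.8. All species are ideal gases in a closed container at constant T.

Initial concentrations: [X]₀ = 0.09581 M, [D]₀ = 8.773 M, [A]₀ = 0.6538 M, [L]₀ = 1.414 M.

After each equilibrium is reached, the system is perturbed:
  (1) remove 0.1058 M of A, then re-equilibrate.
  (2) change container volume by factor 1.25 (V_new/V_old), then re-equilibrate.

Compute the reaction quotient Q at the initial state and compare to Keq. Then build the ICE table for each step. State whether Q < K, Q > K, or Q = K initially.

Q₀ = 6.9143e+04 vs Keq = 45.8 ⇒ Q>K, reverse
Step 1:
                  X         D         A         L
  I         0.09581     8.773    0.6538     1.414
  C          0.3242   -0.2161   -0.3242   -0.3242
  E            0.42     8.557    0.3296      1.09
  solve Keq expr → x = -0.1081; check Q = 45.8
Then remove 0.1058 M of A.
Step 2:
                  X         D         A         L
  I            0.42     8.557    0.2238      1.09
  C        -0.05155   0.03437   0.05155   0.05155
  E          0.3685     8.591    0.2754     1.141
  solve Keq expr → x = 0.01718; check Q = 45.8
Then change container volume by factor 1.25 (V_new/V_old).
Step 3:
                  X         D         A         L
  I          0.2948     6.873    0.2203    0.9131
  C        -0.04155    0.0277   0.04155   0.04155
  E          0.2532     6.901    0.2618    0.9546
  solve Keq expr → x = 0.01385; check Q = 45.8

Q₀ = 6.9143e+04; Q > K (proceeds reverse)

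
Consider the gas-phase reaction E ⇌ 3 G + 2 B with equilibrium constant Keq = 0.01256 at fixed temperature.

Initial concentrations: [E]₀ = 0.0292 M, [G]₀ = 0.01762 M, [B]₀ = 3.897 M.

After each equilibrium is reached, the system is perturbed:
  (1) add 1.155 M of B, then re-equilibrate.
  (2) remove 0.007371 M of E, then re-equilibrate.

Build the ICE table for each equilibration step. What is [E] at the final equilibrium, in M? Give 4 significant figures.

Q₀ = 0.002845 vs Keq = 0.01256 ⇒ Q<K, forward
Step 1:
                  E         G         B
  I          0.0292   0.01762     3.897
  C       -0.003366    0.0101  0.006731
  E         0.02583   0.02772     3.904
  solve Keq expr → x = 0.003366; check Q = 0.01256
Then add 1.155 M of B.
Step 2:
                  E         G         B
  I         0.02583   0.02772     5.059
  C        0.001332 -0.003996 -0.002664
  E         0.02717   0.02372     5.056
  solve Keq expr → x = -0.001332; check Q = 0.01256
Then remove 0.007371 M of E.
Step 3:
                  E         G         B
  I          0.0198   0.02372     5.056
  C       7.0674e-04  -0.00212 -0.001413
  E          0.0205    0.0216     5.055
  solve Keq expr → x = -7.0674e-04; check Q = 0.01256

[E]_eq = 0.0205 M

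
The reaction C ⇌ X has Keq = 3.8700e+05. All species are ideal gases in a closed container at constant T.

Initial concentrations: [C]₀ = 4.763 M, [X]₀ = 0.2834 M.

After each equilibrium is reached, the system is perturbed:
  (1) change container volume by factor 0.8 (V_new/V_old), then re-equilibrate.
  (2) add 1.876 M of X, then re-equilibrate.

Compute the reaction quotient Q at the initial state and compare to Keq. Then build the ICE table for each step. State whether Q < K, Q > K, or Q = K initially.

Q₀ = 0.0595 vs Keq = 3.8700e+05 ⇒ Q<K, forward
Step 1:
                   C          X
  Initial      4.763     0.2834
  Change      -4.763      4.763
  Equil   1.3040e-05      5.046
  solve Keq expr → x = 4.763; check Q = 3.8700e+05
Then change container volume by factor 0.8 (V_new/V_old).
Step 2:
                   C          X
  Initial 1.6300e-05      6.308
  Change           0          0
  Equil   1.6300e-05      6.308
  solve Keq expr → x = 0; check Q = 3.8700e+05
Then add 1.876 M of X.
Step 3:
                   C          X
  Initial 1.6300e-05      8.184
  Change  4.8475e-06 -4.8475e-06
  Equil   2.1147e-05      8.184
  solve Keq expr → x = -4.8475e-06; check Q = 3.8700e+05

Q₀ = 0.0595; Q < K (proceeds forward)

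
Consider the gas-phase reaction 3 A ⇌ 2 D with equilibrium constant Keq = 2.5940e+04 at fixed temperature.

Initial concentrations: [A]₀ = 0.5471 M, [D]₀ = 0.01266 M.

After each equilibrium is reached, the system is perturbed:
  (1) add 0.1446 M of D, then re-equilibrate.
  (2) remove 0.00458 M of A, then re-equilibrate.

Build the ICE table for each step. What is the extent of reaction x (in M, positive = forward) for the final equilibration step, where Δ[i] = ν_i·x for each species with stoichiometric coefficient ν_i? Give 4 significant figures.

x = -0.001498 M

Q₀ = 9.7874e-04 vs Keq = 2.5940e+04 ⇒ Q<K, forward
Step 1:
                  A         D
  I          0.5471   0.01266
  C         -0.5298    0.3532
  E         0.01728    0.3659
  solve Keq expr → x = 0.1766; check Q = 2.5940e+04
Then add 0.1446 M of D.
Step 2:
                  A         D
  I         0.01728    0.5105
  C        0.004217 -0.002811
  E          0.0215    0.5077
  solve Keq expr → x = -0.001406; check Q = 2.5940e+04
Then remove 0.00458 M of A.
Step 3:
                  A         D
  I         0.01692    0.5077
  C        0.004495 -0.002997
  E         0.02141    0.5047
  solve Keq expr → x = -0.001498; check Q = 2.5940e+04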